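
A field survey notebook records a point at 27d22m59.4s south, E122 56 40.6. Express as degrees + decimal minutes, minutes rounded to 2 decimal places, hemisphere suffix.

Lat: 22 + 59.4/60 = 22.9900′
λ: seconds/60 = 0.67667; minutes = 56 + 0.67667 = 56.6767

27° 22.99′ S, 122° 56.68′ E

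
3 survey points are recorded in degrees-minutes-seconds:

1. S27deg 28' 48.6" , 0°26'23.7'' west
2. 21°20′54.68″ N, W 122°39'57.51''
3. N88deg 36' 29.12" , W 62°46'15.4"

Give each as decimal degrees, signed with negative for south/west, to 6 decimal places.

Point 1:
  Lat: 27° + 28/60 + 48.6/3600 = 27 + 0.466667 + 0.013500 = 27.4801667
  S → negative
  λ: 0° + 26/60 + 23.7/3600 = 0 + 0.433333 + 0.006583 = 0.4399167
  W → negative
Point 2:
  Lat: 20′ + 54.68″ = 20.91133′; 21 + 20.91133/60 = 21.3485222
  N → positive
  Longitude: 39′ + 57.51″ = 39.95850′; 122 + 39.95850/60 = 122.6659750
  hemisphere W, so the sign is −
Point 3:
  φ: 88 + 36/60 + 29.12/3600 = 88.6080889
  N ⇒ keep positive
  Longitude: 46′ + 15.4″ = 46.25667′; 62 + 46.25667/60 = 62.7709444
  W ⇒ negate

1. -27.480167, -0.439917
2. 21.348522, -122.665975
3. 88.608089, -62.770944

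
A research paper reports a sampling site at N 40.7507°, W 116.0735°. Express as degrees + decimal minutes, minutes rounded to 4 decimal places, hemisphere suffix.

Lat: fractional part 0.750700 → 45.042000 minutes
λ: fractional part 0.073500 → 4.410000 minutes

40° 45.0420′ N, 116° 4.4100′ W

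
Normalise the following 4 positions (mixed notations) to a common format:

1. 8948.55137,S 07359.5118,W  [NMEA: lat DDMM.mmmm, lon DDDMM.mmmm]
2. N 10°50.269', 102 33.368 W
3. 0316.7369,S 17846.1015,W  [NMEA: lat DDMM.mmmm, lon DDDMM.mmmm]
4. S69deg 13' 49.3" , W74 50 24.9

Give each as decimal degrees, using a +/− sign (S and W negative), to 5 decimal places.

Point 1:
  Latitude: split at 2 digits → 89° and 48.55137′; 89 + 48.55137/60 = 89.809190
  S ⇒ negate
  Lon: degrees = first 3 digits = 73, minutes = 59.5118; 73 + 59.5118/60 = 73.991863
  W → negative
Point 2:
  φ: 10 + 50.269/60 = 10.837817
  N → positive
  Longitude: 33.368′ = 0.556133°; total 102.556133
  hemisphere W, so the sign is −
Point 3:
  Latitude: split at 2 digits → 03° and 16.7369′; 3 + 16.7369/60 = 3.278948
  S → negative
  λ: split at 3 digits → 178° and 46.1015′; 178 + 46.1015/60 = 178.768358
  W ⇒ negate
Point 4:
  φ: 69° + 13/60 + 49.3/3600 = 69 + 0.216667 + 0.013694 = 69.230361
  S ⇒ negate
  Lon: 74° + 50/60 + 24.9/3600 = 74 + 0.833333 + 0.006917 = 74.840250
  hemisphere W, so the sign is −

1. -89.80919, -73.99186
2. 10.83782, -102.55613
3. -3.27895, -178.76836
4. -69.23036, -74.84025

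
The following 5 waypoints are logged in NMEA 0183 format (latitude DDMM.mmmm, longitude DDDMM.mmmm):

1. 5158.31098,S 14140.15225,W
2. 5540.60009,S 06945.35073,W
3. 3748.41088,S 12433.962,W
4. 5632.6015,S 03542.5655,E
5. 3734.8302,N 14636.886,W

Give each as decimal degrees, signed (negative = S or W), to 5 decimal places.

1. -51.97185, -141.66920
2. -55.67667, -69.75585
3. -37.80685, -124.56603
4. -56.54336, 35.70943
5. 37.58050, -146.61477

Point 1:
  Latitude: split at 2 digits → 51° and 58.31098′; 51 + 58.31098/60 = 51.971850
  hemisphere S, so the sign is −
  Lon: split at 3 digits → 141° and 40.15225′; 141 + 40.15225/60 = 141.669204
  hemisphere W, so the sign is −
Point 2:
  φ: degrees = first 2 digits = 55, minutes = 40.60009; 55 + 40.60009/60 = 55.676668
  S → negative
  Lon: split at 3 digits → 069° and 45.35073′; 69 + 45.35073/60 = 69.755846
  hemisphere W, so the sign is −
Point 3:
  Lat: split at 2 digits → 37° and 48.41088′; 37 + 48.41088/60 = 37.806848
  S ⇒ negate
  Lon: split at 3 digits → 124° and 33.962′; 124 + 33.962/60 = 124.566033
  W ⇒ negate
Point 4:
  φ: degrees = first 2 digits = 56, minutes = 32.6015; 56 + 32.6015/60 = 56.543358
  S → negative
  Longitude: split at 3 digits → 035° and 42.5655′; 35 + 42.5655/60 = 35.709425
  E → positive
Point 5:
  Latitude: split at 2 digits → 37° and 34.8302′; 37 + 34.8302/60 = 37.580503
  N → positive
  Longitude: degrees = first 3 digits = 146, minutes = 36.886; 146 + 36.886/60 = 146.614767
  W ⇒ negate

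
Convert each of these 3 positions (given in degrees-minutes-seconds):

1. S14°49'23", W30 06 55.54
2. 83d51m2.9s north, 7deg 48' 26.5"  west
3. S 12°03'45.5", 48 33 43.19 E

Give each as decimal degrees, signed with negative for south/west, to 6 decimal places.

1. -14.823056, -30.115428
2. 83.850806, -7.807361
3. -12.062639, 48.561997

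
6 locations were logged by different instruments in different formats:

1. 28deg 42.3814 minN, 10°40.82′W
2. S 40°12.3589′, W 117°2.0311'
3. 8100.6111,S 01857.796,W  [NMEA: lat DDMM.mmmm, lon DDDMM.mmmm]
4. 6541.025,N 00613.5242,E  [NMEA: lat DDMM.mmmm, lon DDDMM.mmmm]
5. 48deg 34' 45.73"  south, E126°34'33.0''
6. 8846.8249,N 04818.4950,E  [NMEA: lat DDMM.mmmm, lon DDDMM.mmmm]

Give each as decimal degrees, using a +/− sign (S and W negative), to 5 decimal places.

Point 1:
  φ: 42.3814′ = 0.706357°; total 28.706357
  N ⇒ keep positive
  Lon: 40.82′ = 0.680333°; total 10.680333
  hemisphere W, so the sign is −
Point 2:
  Lat: 40 + 12.3589/60 = 40.205982
  hemisphere S, so the sign is −
  Longitude: 2.0311′ = 0.033852°; total 117.033852
  W → negative
Point 3:
  Latitude: degrees = first 2 digits = 81, minutes = 0.6111; 81 + 0.6111/60 = 81.010185
  hemisphere S, so the sign is −
  Longitude: split at 3 digits → 018° and 57.796′; 18 + 57.796/60 = 18.963267
  W ⇒ negate
Point 4:
  Latitude: degrees = first 2 digits = 65, minutes = 41.025; 65 + 41.025/60 = 65.683750
  N → positive
  Longitude: degrees = first 3 digits = 6, minutes = 13.5242; 6 + 13.5242/60 = 6.225403
  E ⇒ keep positive
Point 5:
  Latitude: 48° + 34/60 + 45.73/3600 = 48 + 0.566667 + 0.012703 = 48.579369
  hemisphere S, so the sign is −
  λ: 34′ + 33″ = 34.55000′; 126 + 34.55000/60 = 126.575833
  E ⇒ keep positive
Point 6:
  Lat: degrees = first 2 digits = 88, minutes = 46.8249; 88 + 46.8249/60 = 88.780415
  N → positive
  λ: degrees = first 3 digits = 48, minutes = 18.495; 48 + 18.495/60 = 48.308250
  E → positive

1. 28.70636, -10.68033
2. -40.20598, -117.03385
3. -81.01019, -18.96327
4. 65.68375, 6.22540
5. -48.57937, 126.57583
6. 88.78042, 48.30825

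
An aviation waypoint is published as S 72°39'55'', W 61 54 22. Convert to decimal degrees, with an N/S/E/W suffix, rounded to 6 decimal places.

φ: 72 + 39/60 + 55/3600 = 72.6652778
λ: 61 + 54/60 + 22/3600 = 61.9061111

72.665278° S, 61.906111° W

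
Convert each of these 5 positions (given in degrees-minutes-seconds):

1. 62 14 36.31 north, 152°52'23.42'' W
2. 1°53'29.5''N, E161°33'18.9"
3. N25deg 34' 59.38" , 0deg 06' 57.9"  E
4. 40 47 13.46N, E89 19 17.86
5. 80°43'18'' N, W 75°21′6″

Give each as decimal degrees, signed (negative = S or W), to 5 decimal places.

1. 62.24342, -152.87317
2. 1.89153, 161.55525
3. 25.58316, 0.11608
4. 40.78707, 89.32163
5. 80.72167, -75.35167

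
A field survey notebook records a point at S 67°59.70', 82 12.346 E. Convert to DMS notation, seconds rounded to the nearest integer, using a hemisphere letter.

φ: fractional minutes 0.70000 × 60 = 42.00″
Longitude: fractional minutes 0.34600 × 60 = 20.76″

67°59′42″ S, 82°12′21″ E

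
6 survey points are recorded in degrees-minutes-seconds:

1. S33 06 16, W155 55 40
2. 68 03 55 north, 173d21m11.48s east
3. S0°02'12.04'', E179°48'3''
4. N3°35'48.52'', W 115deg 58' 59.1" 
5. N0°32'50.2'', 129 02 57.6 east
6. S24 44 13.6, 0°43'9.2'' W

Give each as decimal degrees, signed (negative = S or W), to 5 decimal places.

Point 1:
  φ: 33° + 6/60 + 16/3600 = 33 + 0.100000 + 0.004444 = 33.104444
  S ⇒ negate
  Lon: 155 + 55/60 + 40/3600 = 155.927778
  W → negative
Point 2:
  Latitude: 68 + 3/60 + 55/3600 = 68.065278
  N → positive
  λ: 173 + 21/60 + 11.48/3600 = 173.353189
  E → positive
Point 3:
  Latitude: 0° + 2/60 + 12.04/3600 = 0 + 0.033333 + 0.003344 = 0.036678
  hemisphere S, so the sign is −
  Lon: 179 + 48/60 + 3/3600 = 179.800833
  E ⇒ keep positive
Point 4:
  Latitude: 3° + 35/60 + 48.52/3600 = 3 + 0.583333 + 0.013478 = 3.596811
  N ⇒ keep positive
  λ: 115 + 58/60 + 59.1/3600 = 115.983083
  W ⇒ negate
Point 5:
  Lat: 0° + 32/60 + 50.2/3600 = 0 + 0.533333 + 0.013944 = 0.547278
  N ⇒ keep positive
  Longitude: 129 + 2/60 + 57.6/3600 = 129.049333
  E ⇒ keep positive
Point 6:
  φ: 44′ + 13.6″ = 44.22667′; 24 + 44.22667/60 = 24.737111
  hemisphere S, so the sign is −
  λ: 0° + 43/60 + 9.2/3600 = 0 + 0.716667 + 0.002556 = 0.719222
  W ⇒ negate

1. -33.10444, -155.92778
2. 68.06528, 173.35319
3. -0.03668, 179.80083
4. 3.59681, -115.98308
5. 0.54728, 129.04933
6. -24.73711, -0.71922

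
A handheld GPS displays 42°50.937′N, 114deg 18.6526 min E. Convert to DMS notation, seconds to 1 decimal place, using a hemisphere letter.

φ: 50.93700′ → 50′ and 0.93700 × 60 = 56.220″
Longitude: 18.65260′ → 18′ and 0.65260 × 60 = 39.156″

42°50′56.2″ N, 114°18′39.2″ E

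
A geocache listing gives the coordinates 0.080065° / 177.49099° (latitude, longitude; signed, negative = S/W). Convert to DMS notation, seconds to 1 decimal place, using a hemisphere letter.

φ: 0.080065° → 4.80390′; 0.80390 × 60 = 48.234″
Longitude: 0.490990 × 60 = 29.45940′ → 29′, remainder × 60 = 27.564″

0°04′48.2″ N, 177°29′27.6″ E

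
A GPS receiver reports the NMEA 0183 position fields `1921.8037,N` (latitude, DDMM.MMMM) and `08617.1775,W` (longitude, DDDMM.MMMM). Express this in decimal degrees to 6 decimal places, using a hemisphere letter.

19.363395° N, 86.286292° W

Latitude: degrees = first 2 digits = 19, minutes = 21.8037; 19 + 21.8037/60 = 19.3633950
Longitude: split at 3 digits → 086° and 17.1775′; 86 + 17.1775/60 = 86.2862917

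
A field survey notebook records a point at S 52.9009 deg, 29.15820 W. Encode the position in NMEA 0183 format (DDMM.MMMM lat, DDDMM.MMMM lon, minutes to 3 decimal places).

5254.054,S / 02909.492,W

φ: minutes = (52.900900 − 52) × 60 = 54.05400
λ: minutes = (29.158200 − 29) × 60 = 9.49200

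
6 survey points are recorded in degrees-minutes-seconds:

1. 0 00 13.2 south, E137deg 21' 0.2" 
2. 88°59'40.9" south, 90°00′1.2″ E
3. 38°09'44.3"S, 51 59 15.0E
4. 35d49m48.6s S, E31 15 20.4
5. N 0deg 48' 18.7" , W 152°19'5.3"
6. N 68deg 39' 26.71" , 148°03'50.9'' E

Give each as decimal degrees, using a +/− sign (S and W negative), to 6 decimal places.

Point 1:
  Lat: 0′ + 13.2″ = 0.22000′; 0 + 0.22000/60 = 0.0036667
  S → negative
  Lon: 137 + 21/60 + 0.2/3600 = 137.3500556
  E → positive
Point 2:
  Latitude: 59′ + 40.9″ = 59.68167′; 88 + 59.68167/60 = 88.9946944
  S → negative
  λ: 0′ + 1.2″ = 0.02000′; 90 + 0.02000/60 = 90.0003333
  E → positive
Point 3:
  Lat: 9′ + 44.3″ = 9.73833′; 38 + 9.73833/60 = 38.1623056
  S → negative
  Longitude: 59′ + 15″ = 59.25000′; 51 + 59.25000/60 = 51.9875000
  E → positive
Point 4:
  φ: 35 + 49/60 + 48.6/3600 = 35.8301667
  S ⇒ negate
  Lon: 15′ + 20.4″ = 15.34000′; 31 + 15.34000/60 = 31.2556667
  E ⇒ keep positive
Point 5:
  Lat: 48′ + 18.7″ = 48.31167′; 0 + 48.31167/60 = 0.8051944
  N → positive
  Lon: 19′ + 5.3″ = 19.08833′; 152 + 19.08833/60 = 152.3181389
  hemisphere W, so the sign is −
Point 6:
  φ: 68 + 39/60 + 26.71/3600 = 68.6574194
  N → positive
  λ: 148 + 3/60 + 50.9/3600 = 148.0641389
  E ⇒ keep positive

1. -0.003667, 137.350056
2. -88.994694, 90.000333
3. -38.162306, 51.987500
4. -35.830167, 31.255667
5. 0.805194, -152.318139
6. 68.657419, 148.064139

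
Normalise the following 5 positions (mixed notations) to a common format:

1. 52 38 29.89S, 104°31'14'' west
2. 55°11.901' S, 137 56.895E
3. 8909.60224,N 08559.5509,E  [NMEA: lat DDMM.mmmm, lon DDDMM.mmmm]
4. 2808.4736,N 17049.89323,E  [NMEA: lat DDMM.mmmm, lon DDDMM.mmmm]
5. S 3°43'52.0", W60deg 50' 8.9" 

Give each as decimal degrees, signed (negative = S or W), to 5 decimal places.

1. -52.64164, -104.52056
2. -55.19835, 137.94825
3. 89.16004, 85.99252
4. 28.14123, 170.83155
5. -3.73111, -60.83581

Point 1:
  φ: 52 + 38/60 + 29.89/3600 = 52.641636
  S → negative
  λ: 104° + 31/60 + 14/3600 = 104 + 0.516667 + 0.003889 = 104.520556
  hemisphere W, so the sign is −
Point 2:
  Latitude: 11.901′ = 0.198350°; total 55.198350
  S ⇒ negate
  λ: 56.895′ = 0.948250°; total 137.948250
  E ⇒ keep positive
Point 3:
  φ: degrees = first 2 digits = 89, minutes = 9.60224; 89 + 9.60224/60 = 89.160037
  N ⇒ keep positive
  Longitude: degrees = first 3 digits = 85, minutes = 59.5509; 85 + 59.5509/60 = 85.992515
  E → positive
Point 4:
  Lat: degrees = first 2 digits = 28, minutes = 8.4736; 28 + 8.4736/60 = 28.141227
  N → positive
  Longitude: split at 3 digits → 170° and 49.89323′; 170 + 49.89323/60 = 170.831554
  E ⇒ keep positive
Point 5:
  Lat: 43′ + 52″ = 43.86667′; 3 + 43.86667/60 = 3.731111
  S → negative
  Longitude: 60° + 50/60 + 8.9/3600 = 60 + 0.833333 + 0.002472 = 60.835806
  W → negative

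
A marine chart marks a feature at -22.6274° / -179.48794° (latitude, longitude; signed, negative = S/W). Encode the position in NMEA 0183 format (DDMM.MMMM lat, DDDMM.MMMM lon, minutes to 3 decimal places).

2237.644,S / 17929.276,W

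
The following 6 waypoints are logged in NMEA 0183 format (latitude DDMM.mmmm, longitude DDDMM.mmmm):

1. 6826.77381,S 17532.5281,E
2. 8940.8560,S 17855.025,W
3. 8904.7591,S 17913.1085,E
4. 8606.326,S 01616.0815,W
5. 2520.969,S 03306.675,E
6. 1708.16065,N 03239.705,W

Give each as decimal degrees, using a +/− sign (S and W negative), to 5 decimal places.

Point 1:
  Latitude: degrees = first 2 digits = 68, minutes = 26.77381; 68 + 26.77381/60 = 68.446230
  S → negative
  Lon: split at 3 digits → 175° and 32.5281′; 175 + 32.5281/60 = 175.542135
  E → positive
Point 2:
  Lat: degrees = first 2 digits = 89, minutes = 40.856; 89 + 40.856/60 = 89.680933
  hemisphere S, so the sign is −
  Lon: degrees = first 3 digits = 178, minutes = 55.025; 178 + 55.025/60 = 178.917083
  hemisphere W, so the sign is −
Point 3:
  φ: degrees = first 2 digits = 89, minutes = 4.7591; 89 + 4.7591/60 = 89.079318
  S → negative
  Lon: degrees = first 3 digits = 179, minutes = 13.1085; 179 + 13.1085/60 = 179.218475
  E → positive
Point 4:
  φ: degrees = first 2 digits = 86, minutes = 6.326; 86 + 6.326/60 = 86.105433
  S → negative
  Longitude: degrees = first 3 digits = 16, minutes = 16.0815; 16 + 16.0815/60 = 16.268025
  hemisphere W, so the sign is −
Point 5:
  φ: degrees = first 2 digits = 25, minutes = 20.969; 25 + 20.969/60 = 25.349483
  S → negative
  Lon: degrees = first 3 digits = 33, minutes = 6.675; 33 + 6.675/60 = 33.111250
  E ⇒ keep positive
Point 6:
  Lat: degrees = first 2 digits = 17, minutes = 8.16065; 17 + 8.16065/60 = 17.136011
  N ⇒ keep positive
  Longitude: split at 3 digits → 032° and 39.705′; 32 + 39.705/60 = 32.661750
  W ⇒ negate

1. -68.44623, 175.54214
2. -89.68093, -178.91708
3. -89.07932, 179.21848
4. -86.10543, -16.26803
5. -25.34948, 33.11125
6. 17.13601, -32.66175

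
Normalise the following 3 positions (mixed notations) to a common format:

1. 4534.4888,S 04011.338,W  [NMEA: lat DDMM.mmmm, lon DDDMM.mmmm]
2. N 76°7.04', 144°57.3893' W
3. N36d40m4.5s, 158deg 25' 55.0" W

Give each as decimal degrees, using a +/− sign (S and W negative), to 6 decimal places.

Point 1:
  φ: split at 2 digits → 45° and 34.4888′; 45 + 34.4888/60 = 45.5748133
  S → negative
  Longitude: split at 3 digits → 040° and 11.338′; 40 + 11.338/60 = 40.1889667
  hemisphere W, so the sign is −
Point 2:
  Lat: 7.04′ = 0.117333°; total 76.1173333
  N → positive
  λ: 144 + 57.3893/60 = 144.9564883
  W ⇒ negate
Point 3:
  Lat: 40′ + 4.5″ = 40.07500′; 36 + 40.07500/60 = 36.6679167
  N → positive
  Longitude: 158 + 25/60 + 55/3600 = 158.4319444
  W → negative

1. -45.574813, -40.188967
2. 76.117333, -144.956488
3. 36.667917, -158.431944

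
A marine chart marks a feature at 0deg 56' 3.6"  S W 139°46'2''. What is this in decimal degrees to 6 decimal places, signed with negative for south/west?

-0.934333, -139.767222

Lat: 0 + 56/60 + 3.6/3600 = 0.9343333
S ⇒ negate
Longitude: 139° + 46/60 + 2/3600 = 139 + 0.766667 + 0.000556 = 139.7672222
W ⇒ negate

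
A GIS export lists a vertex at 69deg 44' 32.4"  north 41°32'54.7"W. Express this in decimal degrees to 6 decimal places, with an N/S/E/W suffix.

Latitude: 69 + 44/60 + 32.4/3600 = 69.7423333
Longitude: 41° + 32/60 + 54.7/3600 = 41 + 0.533333 + 0.015194 = 41.5485278

69.742333° N, 41.548528° W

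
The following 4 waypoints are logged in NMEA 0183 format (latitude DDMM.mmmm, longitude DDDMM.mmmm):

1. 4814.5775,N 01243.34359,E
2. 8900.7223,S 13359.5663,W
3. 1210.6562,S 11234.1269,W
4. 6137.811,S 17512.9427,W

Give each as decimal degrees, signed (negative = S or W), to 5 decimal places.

Point 1:
  Lat: split at 2 digits → 48° and 14.5775′; 48 + 14.5775/60 = 48.242958
  N ⇒ keep positive
  λ: split at 3 digits → 012° and 43.34359′; 12 + 43.34359/60 = 12.722393
  E → positive
Point 2:
  φ: degrees = first 2 digits = 89, minutes = 0.7223; 89 + 0.7223/60 = 89.012038
  hemisphere S, so the sign is −
  Lon: degrees = first 3 digits = 133, minutes = 59.5663; 133 + 59.5663/60 = 133.992772
  hemisphere W, so the sign is −
Point 3:
  Latitude: degrees = first 2 digits = 12, minutes = 10.6562; 12 + 10.6562/60 = 12.177603
  hemisphere S, so the sign is −
  Lon: degrees = first 3 digits = 112, minutes = 34.1269; 112 + 34.1269/60 = 112.568782
  W → negative
Point 4:
  φ: degrees = first 2 digits = 61, minutes = 37.811; 61 + 37.811/60 = 61.630183
  hemisphere S, so the sign is −
  Longitude: split at 3 digits → 175° and 12.9427′; 175 + 12.9427/60 = 175.215712
  hemisphere W, so the sign is −

1. 48.24296, 12.72239
2. -89.01204, -133.99277
3. -12.17760, -112.56878
4. -61.63018, -175.21571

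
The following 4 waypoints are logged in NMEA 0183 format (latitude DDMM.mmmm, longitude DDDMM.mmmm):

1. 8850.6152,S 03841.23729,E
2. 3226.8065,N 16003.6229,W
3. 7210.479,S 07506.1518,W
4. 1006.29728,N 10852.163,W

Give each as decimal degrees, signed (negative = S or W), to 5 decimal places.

1. -88.84359, 38.68729
2. 32.44678, -160.06038
3. -72.17465, -75.10253
4. 10.10495, -108.86938

Point 1:
  Latitude: degrees = first 2 digits = 88, minutes = 50.6152; 88 + 50.6152/60 = 88.843587
  S → negative
  λ: degrees = first 3 digits = 38, minutes = 41.23729; 38 + 41.23729/60 = 38.687288
  E ⇒ keep positive
Point 2:
  Latitude: degrees = first 2 digits = 32, minutes = 26.8065; 32 + 26.8065/60 = 32.446775
  N → positive
  Longitude: split at 3 digits → 160° and 3.6229′; 160 + 3.6229/60 = 160.060382
  hemisphere W, so the sign is −
Point 3:
  Latitude: degrees = first 2 digits = 72, minutes = 10.479; 72 + 10.479/60 = 72.174650
  hemisphere S, so the sign is −
  Lon: split at 3 digits → 075° and 6.1518′; 75 + 6.1518/60 = 75.102530
  W → negative
Point 4:
  Latitude: degrees = first 2 digits = 10, minutes = 6.29728; 10 + 6.29728/60 = 10.104955
  N → positive
  Lon: degrees = first 3 digits = 108, minutes = 52.163; 108 + 52.163/60 = 108.869383
  hemisphere W, so the sign is −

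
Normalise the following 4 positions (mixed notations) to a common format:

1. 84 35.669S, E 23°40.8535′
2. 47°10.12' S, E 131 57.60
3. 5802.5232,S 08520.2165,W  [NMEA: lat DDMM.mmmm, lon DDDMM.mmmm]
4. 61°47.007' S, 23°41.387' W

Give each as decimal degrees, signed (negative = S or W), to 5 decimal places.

1. -84.59448, 23.68089
2. -47.16867, 131.96000
3. -58.04205, -85.33694
4. -61.78345, -23.68978

Point 1:
  Latitude: 84 + 35.669/60 = 84.594483
  S → negative
  λ: 23 + 40.8535/60 = 23.680892
  E → positive
Point 2:
  φ: 47 + 10.12/60 = 47.168667
  S ⇒ negate
  Lon: 57.6′ = 0.960000°; total 131.960000
  E → positive
Point 3:
  φ: degrees = first 2 digits = 58, minutes = 2.5232; 58 + 2.5232/60 = 58.042053
  S → negative
  λ: degrees = first 3 digits = 85, minutes = 20.2165; 85 + 20.2165/60 = 85.336942
  W ⇒ negate
Point 4:
  Lat: 47.007′ = 0.783450°; total 61.783450
  hemisphere S, so the sign is −
  Lon: 41.387′ = 0.689783°; total 23.689783
  hemisphere W, so the sign is −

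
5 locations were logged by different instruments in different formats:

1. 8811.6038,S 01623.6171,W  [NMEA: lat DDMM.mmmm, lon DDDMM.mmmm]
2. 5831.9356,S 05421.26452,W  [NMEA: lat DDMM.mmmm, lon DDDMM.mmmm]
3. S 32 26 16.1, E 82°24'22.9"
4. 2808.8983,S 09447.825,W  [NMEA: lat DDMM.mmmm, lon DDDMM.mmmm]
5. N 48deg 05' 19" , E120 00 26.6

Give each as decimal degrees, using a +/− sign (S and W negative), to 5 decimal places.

Point 1:
  Latitude: split at 2 digits → 88° and 11.6038′; 88 + 11.6038/60 = 88.193397
  hemisphere S, so the sign is −
  Lon: degrees = first 3 digits = 16, minutes = 23.6171; 16 + 23.6171/60 = 16.393618
  W ⇒ negate
Point 2:
  Lat: degrees = first 2 digits = 58, minutes = 31.9356; 58 + 31.9356/60 = 58.532260
  hemisphere S, so the sign is −
  Longitude: degrees = first 3 digits = 54, minutes = 21.26452; 54 + 21.26452/60 = 54.354409
  W → negative
Point 3:
  Latitude: 32 + 26/60 + 16.1/3600 = 32.437806
  S ⇒ negate
  Longitude: 24′ + 22.9″ = 24.38167′; 82 + 24.38167/60 = 82.406361
  E ⇒ keep positive
Point 4:
  φ: degrees = first 2 digits = 28, minutes = 8.8983; 28 + 8.8983/60 = 28.148305
  S ⇒ negate
  Lon: split at 3 digits → 094° and 47.825′; 94 + 47.825/60 = 94.797083
  hemisphere W, so the sign is −
Point 5:
  Latitude: 5′ + 19″ = 5.31667′; 48 + 5.31667/60 = 48.088611
  N → positive
  λ: 120 + 0/60 + 26.6/3600 = 120.007389
  E → positive

1. -88.19340, -16.39362
2. -58.53226, -54.35441
3. -32.43781, 82.40636
4. -28.14831, -94.79708
5. 48.08861, 120.00739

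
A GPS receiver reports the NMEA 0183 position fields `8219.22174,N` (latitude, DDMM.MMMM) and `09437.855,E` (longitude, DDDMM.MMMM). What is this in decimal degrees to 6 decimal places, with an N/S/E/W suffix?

82.320362° N, 94.630917° E

φ: split at 2 digits → 82° and 19.22174′; 82 + 19.22174/60 = 82.3203623
Longitude: split at 3 digits → 094° and 37.855′; 94 + 37.855/60 = 94.6309167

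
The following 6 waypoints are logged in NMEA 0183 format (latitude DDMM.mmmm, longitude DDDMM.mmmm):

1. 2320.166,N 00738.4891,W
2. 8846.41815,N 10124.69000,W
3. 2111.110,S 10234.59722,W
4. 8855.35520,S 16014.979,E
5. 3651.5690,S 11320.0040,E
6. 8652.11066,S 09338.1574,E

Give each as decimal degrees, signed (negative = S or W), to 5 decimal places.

1. 23.33610, -7.64149
2. 88.77364, -101.41150
3. -21.18517, -102.57662
4. -88.92259, 160.24965
5. -36.85948, 113.33340
6. -86.86851, 93.63596

Point 1:
  Lat: split at 2 digits → 23° and 20.166′; 23 + 20.166/60 = 23.336100
  N → positive
  Lon: degrees = first 3 digits = 7, minutes = 38.4891; 7 + 38.4891/60 = 7.641485
  hemisphere W, so the sign is −
Point 2:
  Latitude: split at 2 digits → 88° and 46.41815′; 88 + 46.41815/60 = 88.773636
  N ⇒ keep positive
  λ: split at 3 digits → 101° and 24.69′; 101 + 24.69/60 = 101.411500
  hemisphere W, so the sign is −
Point 3:
  Latitude: split at 2 digits → 21° and 11.11′; 21 + 11.11/60 = 21.185167
  S → negative
  Longitude: split at 3 digits → 102° and 34.59722′; 102 + 34.59722/60 = 102.576620
  hemisphere W, so the sign is −
Point 4:
  Latitude: degrees = first 2 digits = 88, minutes = 55.3552; 88 + 55.3552/60 = 88.922587
  hemisphere S, so the sign is −
  Longitude: degrees = first 3 digits = 160, minutes = 14.979; 160 + 14.979/60 = 160.249650
  E → positive
Point 5:
  Latitude: degrees = first 2 digits = 36, minutes = 51.569; 36 + 51.569/60 = 36.859483
  S ⇒ negate
  Longitude: split at 3 digits → 113° and 20.004′; 113 + 20.004/60 = 113.333400
  E ⇒ keep positive
Point 6:
  Lat: degrees = first 2 digits = 86, minutes = 52.11066; 86 + 52.11066/60 = 86.868511
  S → negative
  Lon: degrees = first 3 digits = 93, minutes = 38.1574; 93 + 38.1574/60 = 93.635957
  E → positive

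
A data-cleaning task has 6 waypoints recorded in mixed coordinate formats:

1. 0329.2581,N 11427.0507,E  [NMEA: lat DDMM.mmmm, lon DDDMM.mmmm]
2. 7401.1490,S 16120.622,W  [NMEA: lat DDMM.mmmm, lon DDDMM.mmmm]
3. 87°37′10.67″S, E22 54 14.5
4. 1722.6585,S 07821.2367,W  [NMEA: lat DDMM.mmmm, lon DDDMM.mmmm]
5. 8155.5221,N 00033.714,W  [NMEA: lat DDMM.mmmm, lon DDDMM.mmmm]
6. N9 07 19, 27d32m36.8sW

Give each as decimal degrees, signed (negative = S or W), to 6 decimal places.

Point 1:
  Latitude: degrees = first 2 digits = 3, minutes = 29.2581; 3 + 29.2581/60 = 3.4876350
  N → positive
  Lon: degrees = first 3 digits = 114, minutes = 27.0507; 114 + 27.0507/60 = 114.4508450
  E ⇒ keep positive
Point 2:
  φ: degrees = first 2 digits = 74, minutes = 1.149; 74 + 1.149/60 = 74.0191500
  S ⇒ negate
  λ: split at 3 digits → 161° and 20.622′; 161 + 20.622/60 = 161.3437000
  W ⇒ negate
Point 3:
  φ: 87 + 37/60 + 10.67/3600 = 87.6196306
  S ⇒ negate
  Lon: 22 + 54/60 + 14.5/3600 = 22.9040278
  E → positive
Point 4:
  Lat: degrees = first 2 digits = 17, minutes = 22.6585; 17 + 22.6585/60 = 17.3776417
  S ⇒ negate
  Lon: split at 3 digits → 078° and 21.2367′; 78 + 21.2367/60 = 78.3539450
  W → negative
Point 5:
  Lat: degrees = first 2 digits = 81, minutes = 55.5221; 81 + 55.5221/60 = 81.9253683
  N → positive
  Lon: degrees = first 3 digits = 0, minutes = 33.714; 0 + 33.714/60 = 0.5619000
  hemisphere W, so the sign is −
Point 6:
  Lat: 9° + 7/60 + 19/3600 = 9 + 0.116667 + 0.005278 = 9.1219444
  N → positive
  λ: 32′ + 36.8″ = 32.61333′; 27 + 32.61333/60 = 27.5435556
  hemisphere W, so the sign is −

1. 3.487635, 114.450845
2. -74.019150, -161.343700
3. -87.619631, 22.904028
4. -17.377642, -78.353945
5. 81.925368, -0.561900
6. 9.121944, -27.543556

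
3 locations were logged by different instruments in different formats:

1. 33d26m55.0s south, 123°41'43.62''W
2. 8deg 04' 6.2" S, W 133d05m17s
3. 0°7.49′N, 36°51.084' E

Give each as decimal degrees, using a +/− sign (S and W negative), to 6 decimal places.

1. -33.448611, -123.695450
2. -8.068389, -133.088056
3. 0.124833, 36.851400

Point 1:
  Latitude: 26′ + 55″ = 26.91667′; 33 + 26.91667/60 = 33.4486111
  S → negative
  λ: 123° + 41/60 + 43.62/3600 = 123 + 0.683333 + 0.012117 = 123.6954500
  W → negative
Point 2:
  φ: 8 + 4/60 + 6.2/3600 = 8.0683889
  S → negative
  Longitude: 133 + 5/60 + 17/3600 = 133.0880556
  W ⇒ negate
Point 3:
  Lat: 7.49′ = 0.124833°; total 0.1248333
  N → positive
  Longitude: 51.084′ = 0.851400°; total 36.8514000
  E → positive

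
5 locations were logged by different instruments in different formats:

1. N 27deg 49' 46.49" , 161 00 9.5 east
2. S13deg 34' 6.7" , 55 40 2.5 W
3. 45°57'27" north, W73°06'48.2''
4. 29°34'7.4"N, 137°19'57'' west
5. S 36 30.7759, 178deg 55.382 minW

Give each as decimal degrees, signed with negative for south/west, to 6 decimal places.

1. 27.829581, 161.002639
2. -13.568528, -55.667361
3. 45.957500, -73.113389
4. 29.568722, -137.332500
5. -36.512932, -178.923033

Point 1:
  Lat: 49′ + 46.49″ = 49.77483′; 27 + 49.77483/60 = 27.8295806
  N → positive
  Longitude: 0′ + 9.5″ = 0.15833′; 161 + 0.15833/60 = 161.0026389
  E → positive
Point 2:
  φ: 34′ + 6.7″ = 34.11167′; 13 + 34.11167/60 = 13.5685278
  S ⇒ negate
  Lon: 55° + 40/60 + 2.5/3600 = 55 + 0.666667 + 0.000694 = 55.6673611
  hemisphere W, so the sign is −
Point 3:
  Latitude: 45 + 57/60 + 27/3600 = 45.9575000
  N → positive
  λ: 6′ + 48.2″ = 6.80333′; 73 + 6.80333/60 = 73.1133889
  hemisphere W, so the sign is −
Point 4:
  φ: 29° + 34/60 + 7.4/3600 = 29 + 0.566667 + 0.002056 = 29.5687222
  N → positive
  λ: 137° + 19/60 + 57/3600 = 137 + 0.316667 + 0.015833 = 137.3325000
  W → negative
Point 5:
  φ: 30.7759′ = 0.512932°; total 36.5129317
  hemisphere S, so the sign is −
  Longitude: 55.382′ = 0.923033°; total 178.9230333
  W → negative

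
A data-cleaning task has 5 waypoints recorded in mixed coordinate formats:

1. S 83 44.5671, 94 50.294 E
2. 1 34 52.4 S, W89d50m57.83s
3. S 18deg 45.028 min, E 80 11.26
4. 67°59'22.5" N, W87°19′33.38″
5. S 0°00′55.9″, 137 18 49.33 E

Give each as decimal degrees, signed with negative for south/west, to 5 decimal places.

1. -83.74279, 94.83823
2. -1.58122, -89.84940
3. -18.75047, 80.18767
4. 67.98958, -87.32594
5. -0.01553, 137.31370

Point 1:
  φ: 83 + 44.5671/60 = 83.742785
  S ⇒ negate
  Lon: 50.294′ = 0.838233°; total 94.838233
  E ⇒ keep positive
Point 2:
  Lat: 34′ + 52.4″ = 34.87333′; 1 + 34.87333/60 = 1.581222
  S ⇒ negate
  Longitude: 89° + 50/60 + 57.83/3600 = 89 + 0.833333 + 0.016064 = 89.849397
  hemisphere W, so the sign is −
Point 3:
  φ: 18 + 45.028/60 = 18.750467
  S ⇒ negate
  λ: 11.26′ = 0.187667°; total 80.187667
  E → positive
Point 4:
  φ: 67° + 59/60 + 22.5/3600 = 67 + 0.983333 + 0.006250 = 67.989583
  N → positive
  Longitude: 87° + 19/60 + 33.38/3600 = 87 + 0.316667 + 0.009272 = 87.325939
  W → negative
Point 5:
  Latitude: 0′ + 55.9″ = 0.93167′; 0 + 0.93167/60 = 0.015528
  S ⇒ negate
  Lon: 137 + 18/60 + 49.33/3600 = 137.313703
  E ⇒ keep positive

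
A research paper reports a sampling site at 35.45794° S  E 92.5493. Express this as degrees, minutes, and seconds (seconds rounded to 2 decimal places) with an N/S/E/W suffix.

35°27′28.58″ S, 92°32′57.48″ E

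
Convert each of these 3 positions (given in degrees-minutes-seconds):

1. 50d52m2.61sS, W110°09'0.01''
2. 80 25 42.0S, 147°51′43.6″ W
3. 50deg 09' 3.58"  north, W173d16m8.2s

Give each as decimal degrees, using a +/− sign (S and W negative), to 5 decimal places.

1. -50.86739, -110.15000
2. -80.42833, -147.86211
3. 50.15099, -173.26894

Point 1:
  Latitude: 50 + 52/60 + 2.61/3600 = 50.867392
  S → negative
  Longitude: 110° + 9/60 + 0.01/3600 = 110 + 0.150000 + 0.000003 = 110.150003
  W → negative
Point 2:
  Lat: 25′ + 42″ = 25.70000′; 80 + 25.70000/60 = 80.428333
  S → negative
  Longitude: 51′ + 43.6″ = 51.72667′; 147 + 51.72667/60 = 147.862111
  W ⇒ negate
Point 3:
  Lat: 9′ + 3.58″ = 9.05967′; 50 + 9.05967/60 = 50.150994
  N → positive
  Longitude: 173° + 16/60 + 8.2/3600 = 173 + 0.266667 + 0.002278 = 173.268944
  W ⇒ negate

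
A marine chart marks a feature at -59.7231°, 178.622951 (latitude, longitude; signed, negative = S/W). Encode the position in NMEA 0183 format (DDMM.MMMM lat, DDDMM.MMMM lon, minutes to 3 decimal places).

5943.386,S / 17837.377,E

Latitude is negative → S; |value| = 59.723100
φ: 59° + 0.723100 × 60 = 59° 43.38600′
Longitude: minutes = (178.622951 − 178) × 60 = 37.37706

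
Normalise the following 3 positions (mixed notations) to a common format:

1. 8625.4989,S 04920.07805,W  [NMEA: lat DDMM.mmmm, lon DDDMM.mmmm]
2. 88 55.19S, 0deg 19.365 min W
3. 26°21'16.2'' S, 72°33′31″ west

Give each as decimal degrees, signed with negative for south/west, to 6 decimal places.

1. -86.424982, -49.334634
2. -88.919833, -0.322750
3. -26.354500, -72.558611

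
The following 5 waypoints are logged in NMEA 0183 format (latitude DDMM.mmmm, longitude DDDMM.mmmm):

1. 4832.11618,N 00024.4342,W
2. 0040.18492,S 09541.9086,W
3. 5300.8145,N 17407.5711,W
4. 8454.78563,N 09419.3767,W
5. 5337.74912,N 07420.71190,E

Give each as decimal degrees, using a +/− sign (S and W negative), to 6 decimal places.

1. 48.535270, -0.407237
2. -0.669749, -95.698477
3. 53.013575, -174.126185
4. 84.913094, -94.322945
5. 53.629152, 74.345198

Point 1:
  Latitude: degrees = first 2 digits = 48, minutes = 32.11618; 48 + 32.11618/60 = 48.5352697
  N ⇒ keep positive
  Lon: split at 3 digits → 000° and 24.4342′; 0 + 24.4342/60 = 0.4072367
  hemisphere W, so the sign is −
Point 2:
  Lat: degrees = first 2 digits = 0, minutes = 40.18492; 0 + 40.18492/60 = 0.6697487
  hemisphere S, so the sign is −
  λ: degrees = first 3 digits = 95, minutes = 41.9086; 95 + 41.9086/60 = 95.6984767
  hemisphere W, so the sign is −
Point 3:
  Lat: degrees = first 2 digits = 53, minutes = 0.8145; 53 + 0.8145/60 = 53.0135750
  N → positive
  Longitude: degrees = first 3 digits = 174, minutes = 7.5711; 174 + 7.5711/60 = 174.1261850
  W ⇒ negate
Point 4:
  φ: degrees = first 2 digits = 84, minutes = 54.78563; 84 + 54.78563/60 = 84.9130938
  N → positive
  Lon: degrees = first 3 digits = 94, minutes = 19.3767; 94 + 19.3767/60 = 94.3229450
  hemisphere W, so the sign is −
Point 5:
  Latitude: split at 2 digits → 53° and 37.74912′; 53 + 37.74912/60 = 53.6291520
  N → positive
  Longitude: split at 3 digits → 074° and 20.7119′; 74 + 20.7119/60 = 74.3451983
  E → positive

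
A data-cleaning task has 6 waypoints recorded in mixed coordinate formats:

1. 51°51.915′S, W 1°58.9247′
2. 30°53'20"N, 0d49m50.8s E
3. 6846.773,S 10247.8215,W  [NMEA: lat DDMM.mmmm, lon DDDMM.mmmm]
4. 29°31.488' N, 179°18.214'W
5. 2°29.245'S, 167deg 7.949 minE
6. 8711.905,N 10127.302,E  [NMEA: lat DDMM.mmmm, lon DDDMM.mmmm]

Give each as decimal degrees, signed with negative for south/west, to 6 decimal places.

1. -51.865250, -1.982078
2. 30.888889, 0.830778
3. -68.779550, -102.797025
4. 29.524800, -179.303567
5. -2.487417, 167.132483
6. 87.198417, 101.455033

Point 1:
  Latitude: 51 + 51.915/60 = 51.8652500
  hemisphere S, so the sign is −
  Lon: 58.9247′ = 0.982078°; total 1.9820783
  hemisphere W, so the sign is −
Point 2:
  Latitude: 53′ + 20″ = 53.33333′; 30 + 53.33333/60 = 30.8888889
  N ⇒ keep positive
  Longitude: 0° + 49/60 + 50.8/3600 = 0 + 0.816667 + 0.014111 = 0.8307778
  E ⇒ keep positive
Point 3:
  Latitude: degrees = first 2 digits = 68, minutes = 46.773; 68 + 46.773/60 = 68.7795500
  hemisphere S, so the sign is −
  Lon: degrees = first 3 digits = 102, minutes = 47.8215; 102 + 47.8215/60 = 102.7970250
  W → negative
Point 4:
  Lat: 31.488′ = 0.524800°; total 29.5248000
  N ⇒ keep positive
  Longitude: 18.214′ = 0.303567°; total 179.3035667
  W → negative
Point 5:
  Lat: 29.245′ = 0.487417°; total 2.4874167
  S → negative
  λ: 7.949′ = 0.132483°; total 167.1324833
  E ⇒ keep positive
Point 6:
  φ: split at 2 digits → 87° and 11.905′; 87 + 11.905/60 = 87.1984167
  N ⇒ keep positive
  λ: split at 3 digits → 101° and 27.302′; 101 + 27.302/60 = 101.4550333
  E → positive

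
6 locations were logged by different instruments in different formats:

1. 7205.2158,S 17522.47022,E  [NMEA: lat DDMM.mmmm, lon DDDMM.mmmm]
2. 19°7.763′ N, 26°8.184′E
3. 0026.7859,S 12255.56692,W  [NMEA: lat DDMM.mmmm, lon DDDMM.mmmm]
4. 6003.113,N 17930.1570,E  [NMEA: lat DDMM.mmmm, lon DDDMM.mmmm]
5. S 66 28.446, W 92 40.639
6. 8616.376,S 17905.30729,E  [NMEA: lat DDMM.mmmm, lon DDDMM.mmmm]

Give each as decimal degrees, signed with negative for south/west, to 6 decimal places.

Point 1:
  Latitude: degrees = first 2 digits = 72, minutes = 5.2158; 72 + 5.2158/60 = 72.0869300
  S ⇒ negate
  λ: degrees = first 3 digits = 175, minutes = 22.47022; 175 + 22.47022/60 = 175.3745037
  E ⇒ keep positive
Point 2:
  Latitude: 7.763′ = 0.129383°; total 19.1293833
  N → positive
  Longitude: 26 + 8.184/60 = 26.1364000
  E ⇒ keep positive
Point 3:
  Lat: split at 2 digits → 00° and 26.7859′; 0 + 26.7859/60 = 0.4464317
  hemisphere S, so the sign is −
  Longitude: degrees = first 3 digits = 122, minutes = 55.56692; 122 + 55.56692/60 = 122.9261153
  hemisphere W, so the sign is −
Point 4:
  Latitude: degrees = first 2 digits = 60, minutes = 3.113; 60 + 3.113/60 = 60.0518833
  N ⇒ keep positive
  λ: split at 3 digits → 179° and 30.157′; 179 + 30.157/60 = 179.5026167
  E ⇒ keep positive
Point 5:
  Latitude: 28.446′ = 0.474100°; total 66.4741000
  S ⇒ negate
  Longitude: 40.639′ = 0.677317°; total 92.6773167
  hemisphere W, so the sign is −
Point 6:
  Lat: degrees = first 2 digits = 86, minutes = 16.376; 86 + 16.376/60 = 86.2729333
  hemisphere S, so the sign is −
  λ: split at 3 digits → 179° and 5.30729′; 179 + 5.30729/60 = 179.0884548
  E → positive

1. -72.086930, 175.374504
2. 19.129383, 26.136400
3. -0.446432, -122.926115
4. 60.051883, 179.502617
5. -66.474100, -92.677317
6. -86.272933, 179.088455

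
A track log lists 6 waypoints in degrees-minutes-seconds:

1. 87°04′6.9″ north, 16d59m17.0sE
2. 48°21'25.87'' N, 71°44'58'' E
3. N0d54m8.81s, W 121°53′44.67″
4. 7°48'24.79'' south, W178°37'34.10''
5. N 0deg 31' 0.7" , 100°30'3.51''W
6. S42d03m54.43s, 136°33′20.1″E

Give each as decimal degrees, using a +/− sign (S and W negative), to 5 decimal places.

1. 87.06858, 16.98806
2. 48.35719, 71.74944
3. 0.90245, -121.89574
4. -7.80689, -178.62614
5. 0.51686, -100.50098
6. -42.06512, 136.55558

Point 1:
  φ: 87 + 4/60 + 6.9/3600 = 87.068583
  N → positive
  Lon: 16° + 59/60 + 17/3600 = 16 + 0.983333 + 0.004722 = 16.988056
  E → positive
Point 2:
  Lat: 48 + 21/60 + 25.87/3600 = 48.357186
  N → positive
  Lon: 71° + 44/60 + 58/3600 = 71 + 0.733333 + 0.016111 = 71.749444
  E ⇒ keep positive
Point 3:
  φ: 0° + 54/60 + 8.81/3600 = 0 + 0.900000 + 0.002447 = 0.902447
  N ⇒ keep positive
  Longitude: 53′ + 44.67″ = 53.74450′; 121 + 53.74450/60 = 121.895742
  W → negative
Point 4:
  Latitude: 48′ + 24.79″ = 48.41317′; 7 + 48.41317/60 = 7.806886
  hemisphere S, so the sign is −
  λ: 37′ + 34.1″ = 37.56833′; 178 + 37.56833/60 = 178.626139
  W ⇒ negate
Point 5:
  Lat: 0° + 31/60 + 0.7/3600 = 0 + 0.516667 + 0.000194 = 0.516861
  N ⇒ keep positive
  λ: 30′ + 3.51″ = 30.05850′; 100 + 30.05850/60 = 100.500975
  W → negative
Point 6:
  Latitude: 42 + 3/60 + 54.43/3600 = 42.065119
  hemisphere S, so the sign is −
  Longitude: 136 + 33/60 + 20.1/3600 = 136.555583
  E → positive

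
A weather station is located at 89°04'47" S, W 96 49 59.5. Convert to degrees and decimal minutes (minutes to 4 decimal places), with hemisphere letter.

Latitude: seconds/60 = 0.78333; minutes = 4 + 0.78333 = 4.783333
Lon: seconds/60 = 0.99167; minutes = 49 + 0.99167 = 49.991667

89° 4.7833′ S, 96° 49.9917′ W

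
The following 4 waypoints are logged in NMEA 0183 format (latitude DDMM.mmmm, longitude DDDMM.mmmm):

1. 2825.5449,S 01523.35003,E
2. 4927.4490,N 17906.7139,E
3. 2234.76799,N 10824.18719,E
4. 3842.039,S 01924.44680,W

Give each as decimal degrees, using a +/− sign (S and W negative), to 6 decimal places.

Point 1:
  Latitude: split at 2 digits → 28° and 25.5449′; 28 + 25.5449/60 = 28.4257483
  S → negative
  Longitude: split at 3 digits → 015° and 23.35003′; 15 + 23.35003/60 = 15.3891672
  E ⇒ keep positive
Point 2:
  φ: degrees = first 2 digits = 49, minutes = 27.449; 49 + 27.449/60 = 49.4574833
  N → positive
  Longitude: degrees = first 3 digits = 179, minutes = 6.7139; 179 + 6.7139/60 = 179.1118983
  E ⇒ keep positive
Point 3:
  φ: split at 2 digits → 22° and 34.76799′; 22 + 34.76799/60 = 22.5794665
  N ⇒ keep positive
  Lon: degrees = first 3 digits = 108, minutes = 24.18719; 108 + 24.18719/60 = 108.4031198
  E ⇒ keep positive
Point 4:
  Lat: split at 2 digits → 38° and 42.039′; 38 + 42.039/60 = 38.7006500
  S ⇒ negate
  Longitude: split at 3 digits → 019° and 24.4468′; 19 + 24.4468/60 = 19.4074467
  W → negative

1. -28.425748, 15.389167
2. 49.457483, 179.111898
3. 22.579467, 108.403120
4. -38.700650, -19.407447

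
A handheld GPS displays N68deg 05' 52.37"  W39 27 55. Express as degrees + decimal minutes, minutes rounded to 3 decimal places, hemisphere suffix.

Lat: seconds/60 = 0.87283; minutes = 5 + 0.87283 = 5.87283
λ: seconds/60 = 0.91667; minutes = 27 + 0.91667 = 27.91667

68° 5.873′ N, 39° 27.917′ W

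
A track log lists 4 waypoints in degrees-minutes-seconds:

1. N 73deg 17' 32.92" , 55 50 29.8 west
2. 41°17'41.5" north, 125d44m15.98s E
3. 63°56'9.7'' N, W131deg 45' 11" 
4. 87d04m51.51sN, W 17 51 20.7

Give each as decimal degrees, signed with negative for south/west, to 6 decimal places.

1. 73.292478, -55.841611
2. 41.294861, 125.737772
3. 63.936028, -131.753056
4. 87.080975, -17.855750

Point 1:
  Lat: 17′ + 32.92″ = 17.54867′; 73 + 17.54867/60 = 73.2924778
  N → positive
  Lon: 50′ + 29.8″ = 50.49667′; 55 + 50.49667/60 = 55.8416111
  W ⇒ negate
Point 2:
  Lat: 17′ + 41.5″ = 17.69167′; 41 + 17.69167/60 = 41.2948611
  N ⇒ keep positive
  λ: 44′ + 15.98″ = 44.26633′; 125 + 44.26633/60 = 125.7377722
  E ⇒ keep positive
Point 3:
  φ: 63 + 56/60 + 9.7/3600 = 63.9360278
  N → positive
  λ: 45′ + 11″ = 45.18333′; 131 + 45.18333/60 = 131.7530556
  W ⇒ negate
Point 4:
  Lat: 87° + 4/60 + 51.51/3600 = 87 + 0.066667 + 0.014308 = 87.0809750
  N → positive
  Longitude: 17 + 51/60 + 20.7/3600 = 17.8557500
  W → negative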